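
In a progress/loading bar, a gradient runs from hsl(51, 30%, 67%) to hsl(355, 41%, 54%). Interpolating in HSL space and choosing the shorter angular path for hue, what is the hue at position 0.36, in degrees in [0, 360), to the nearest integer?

Hue: 355 − 51 = 304°, but |304| > 180 so the shorter arc goes the other way: Δh = 304 − 360 = -56°.
H = 51 + 0.36 × (-56) = 30.84 → 31°

31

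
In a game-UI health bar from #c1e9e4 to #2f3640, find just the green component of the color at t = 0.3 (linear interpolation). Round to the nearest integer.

179

G₁ = 233 (from #c1e9e4), G₂ = 54 (from #2f3640).
G = 233 + 0.3 × (54 − 233) = 179.3 → 179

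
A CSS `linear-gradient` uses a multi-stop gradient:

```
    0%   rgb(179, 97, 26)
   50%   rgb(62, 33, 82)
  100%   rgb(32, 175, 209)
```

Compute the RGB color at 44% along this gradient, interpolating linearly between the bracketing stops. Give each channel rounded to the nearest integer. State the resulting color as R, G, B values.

44% lies between the 0% and 50% stops, so the local fraction is t = (44 − 0)/(50 − 0) = 44/50 ≈ 0.88.
R = 179 + 0.88 × (62 − 179) = 76.04 → 76
G = 97 + 0.88 × (33 − 97) = 40.68 → 41
B = 26 + 0.88 × (82 − 26) = 75.28 → 75

(76, 41, 75)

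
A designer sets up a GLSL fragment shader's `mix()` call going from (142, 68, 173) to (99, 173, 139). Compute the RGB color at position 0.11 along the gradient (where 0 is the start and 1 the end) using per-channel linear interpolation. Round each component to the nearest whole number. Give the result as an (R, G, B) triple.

(137, 80, 169)

R = 142 + 0.11 × (99 − 142) = 142 + 0.11 × -43 = 137.27 → 137
G = 68 + 0.11 × (173 − 68) = 68 + 0.11 × 105 = 79.55 → 80
B = 173 + 0.11 × (139 − 173) = 173 + 0.11 × -34 = 169.26 → 169
So the blended color is (137, 80, 169), about #8950a9.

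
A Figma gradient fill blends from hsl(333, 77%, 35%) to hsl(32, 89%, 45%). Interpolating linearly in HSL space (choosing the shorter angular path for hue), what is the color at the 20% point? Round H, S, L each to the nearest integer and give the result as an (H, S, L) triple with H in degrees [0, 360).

(345, 79, 37)

Hue: 32 − 333 = -301°, but |-301| > 180 so the shorter arc goes the other way: Δh = -301 + 360 = 59°.
H = 333 + 0.2 × (59) = 344.8 → 345°
S = 77 + 0.2 × (89 − 77) = 79.4 → 79%
L = 35 + 0.2 × (45 − 35) = 37 → 37%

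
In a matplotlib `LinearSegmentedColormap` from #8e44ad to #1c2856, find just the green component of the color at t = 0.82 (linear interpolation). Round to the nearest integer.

45

G₁ = 68 (from #8e44ad), G₂ = 40 (from #1c2856).
G = 68 + 0.82 × (40 − 68) = 45.04 → 45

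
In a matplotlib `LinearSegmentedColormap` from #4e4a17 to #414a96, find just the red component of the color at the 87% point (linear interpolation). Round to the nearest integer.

67

R₁ = 78 (from #4e4a17), R₂ = 65 (from #414a96).
R = 78 + 0.87 × (65 − 78) = 66.69 → 67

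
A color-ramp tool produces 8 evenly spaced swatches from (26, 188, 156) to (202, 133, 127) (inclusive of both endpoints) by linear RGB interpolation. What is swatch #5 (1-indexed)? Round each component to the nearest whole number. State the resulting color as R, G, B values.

With 8 swatches and endpoints inclusive, swatch 5 sits at t = (5 − 1)/(8 − 1) = 4/7 ≈ 0.5714.
R = 26 + 0.5714 × (202 − 26) = 126.566 → 127
G = 188 + 0.5714 × (133 − 188) = 156.573 → 157
B = 156 + 0.5714 × (127 − 156) = 139.429 → 139

(127, 157, 139)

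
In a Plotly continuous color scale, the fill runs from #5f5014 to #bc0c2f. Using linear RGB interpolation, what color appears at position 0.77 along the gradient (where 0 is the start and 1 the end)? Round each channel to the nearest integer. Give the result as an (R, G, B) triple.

(167, 28, 41)

#5f5014 → (95, 80, 20); #bc0c2f → (188, 12, 47).
R = 95 + 0.77 × (188 − 95) = 95 + 0.77 × 93 = 166.61 → 167
G = 80 + 0.77 × (12 − 80) = 80 + 0.77 × -68 = 27.64 → 28
B = 20 + 0.77 × (47 − 20) = 20 + 0.77 × 27 = 40.79 → 41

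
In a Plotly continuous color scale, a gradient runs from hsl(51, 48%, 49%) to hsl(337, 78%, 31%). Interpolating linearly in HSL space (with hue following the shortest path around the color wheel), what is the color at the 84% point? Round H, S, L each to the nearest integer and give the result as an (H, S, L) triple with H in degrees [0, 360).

(349, 73, 34)

Hue: 337 − 51 = 286°, but |286| > 180 so the shorter arc goes the other way: Δh = 286 − 360 = -74°.
H = 51 + 0.84 × (-74) = -11.16 → -11 → -11 mod 360 = 349°
S = 48 + 0.84 × (78 − 48) = 73.2 → 73%
L = 49 + 0.84 × (31 − 49) = 33.88 → 34%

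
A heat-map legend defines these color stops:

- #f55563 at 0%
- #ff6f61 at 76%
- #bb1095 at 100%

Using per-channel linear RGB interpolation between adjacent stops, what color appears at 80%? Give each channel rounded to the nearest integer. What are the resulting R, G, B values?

(244, 95, 106)

80% lies between the 76% and 100% stops, so the local fraction is t = (80 − 76)/(100 − 76) = 4/24 ≈ 0.1667.
#ff6f61 → (255, 111, 97); #bb1095 → (187, 16, 149).
R = 255 + 0.1667 × (187 − 255) = 243.664 → 244
G = 111 + 0.1667 × (16 − 111) = 95.163 → 95
B = 97 + 0.1667 × (149 − 97) = 105.668 → 106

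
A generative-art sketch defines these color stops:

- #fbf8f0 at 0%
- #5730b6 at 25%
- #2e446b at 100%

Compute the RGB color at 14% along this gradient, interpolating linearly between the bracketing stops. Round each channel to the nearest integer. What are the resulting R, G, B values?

(159, 136, 208)

14% lies between the 0% and 25% stops, so the local fraction is t = (14 − 0)/(25 − 0) = 14/25 ≈ 0.56.
#fbf8f0 → (251, 248, 240); #5730b6 → (87, 48, 182).
R = 251 + 0.56 × (87 − 251) = 159.16 → 159
G = 248 + 0.56 × (48 − 248) = 136 → 136
B = 240 + 0.56 × (182 − 240) = 207.52 → 208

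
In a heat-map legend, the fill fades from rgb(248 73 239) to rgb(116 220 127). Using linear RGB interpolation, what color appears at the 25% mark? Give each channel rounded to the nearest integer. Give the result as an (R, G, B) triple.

25% corresponds to t = 0.25.
R = 248 + 0.25 × (116 − 248) = 248 + 0.25 × -132 = 215 → 215
G = 73 + 0.25 × (220 − 73) = 73 + 0.25 × 147 = 109.75 → 110
B = 239 + 0.25 × (127 − 239) = 239 + 0.25 × -112 = 211 → 211
So the blended color is (215, 110, 211), about #d76ed3.

(215, 110, 211)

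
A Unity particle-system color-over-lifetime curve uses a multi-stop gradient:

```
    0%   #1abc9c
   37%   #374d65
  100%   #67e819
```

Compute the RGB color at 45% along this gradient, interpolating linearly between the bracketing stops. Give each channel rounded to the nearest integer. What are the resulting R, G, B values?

(61, 97, 91)

45% lies between the 37% and 100% stops, so the local fraction is t = (45 − 37)/(100 − 37) = 8/63 ≈ 0.127.
#374d65 → (55, 77, 101); #67e819 → (103, 232, 25).
R = 55 + 0.127 × (103 − 55) = 61.096 → 61
G = 77 + 0.127 × (232 − 77) = 96.685 → 97
B = 101 + 0.127 × (25 − 101) = 91.348 → 91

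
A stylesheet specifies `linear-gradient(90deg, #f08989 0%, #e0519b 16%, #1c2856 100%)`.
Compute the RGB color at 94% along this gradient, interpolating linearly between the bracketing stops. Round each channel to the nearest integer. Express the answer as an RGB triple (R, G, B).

(42, 43, 91)

94% lies between the 16% and 100% stops, so the local fraction is t = (94 − 16)/(100 − 16) = 78/84 ≈ 0.9286.
#e0519b → (224, 81, 155); #1c2856 → (28, 40, 86).
R = 224 + 0.9286 × (28 − 224) = 41.994 → 42
G = 81 + 0.9286 × (40 − 81) = 42.927 → 43
B = 155 + 0.9286 × (86 − 155) = 90.927 → 91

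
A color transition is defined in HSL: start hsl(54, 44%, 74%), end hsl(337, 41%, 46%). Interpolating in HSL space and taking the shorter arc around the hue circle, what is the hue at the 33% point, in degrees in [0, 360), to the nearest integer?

Hue: 337 − 54 = 283°, but |283| > 180 so the shorter arc goes the other way: Δh = 283 − 360 = -77°.
H = 54 + 0.33 × (-77) = 28.59 → 29°

29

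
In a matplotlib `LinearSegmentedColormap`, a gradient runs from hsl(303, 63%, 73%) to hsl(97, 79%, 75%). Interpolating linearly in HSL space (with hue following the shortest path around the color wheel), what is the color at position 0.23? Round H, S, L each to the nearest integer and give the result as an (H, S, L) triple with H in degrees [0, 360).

(338, 67, 73)

Hue: 97 − 303 = -206°, but |-206| > 180 so the shorter arc goes the other way: Δh = -206 + 360 = 154°.
H = 303 + 0.23 × (154) = 338.42 → 338°
S = 63 + 0.23 × (79 − 63) = 66.68 → 67%
L = 73 + 0.23 × (75 − 73) = 73.46 → 73%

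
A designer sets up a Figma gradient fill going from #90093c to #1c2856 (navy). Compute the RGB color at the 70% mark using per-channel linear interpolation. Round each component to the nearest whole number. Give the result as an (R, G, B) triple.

(63, 31, 78)

#90093c → (144, 9, 60); #1c2856 → (28, 40, 86).
70% corresponds to t = 0.7.
R = 144 + 0.7 × (28 − 144) = 144 + 0.7 × -116 = 62.8 → 63
G = 9 + 0.7 × (40 − 9) = 9 + 0.7 × 31 = 30.7 → 31
B = 60 + 0.7 × (86 − 60) = 60 + 0.7 × 26 = 78.2 → 78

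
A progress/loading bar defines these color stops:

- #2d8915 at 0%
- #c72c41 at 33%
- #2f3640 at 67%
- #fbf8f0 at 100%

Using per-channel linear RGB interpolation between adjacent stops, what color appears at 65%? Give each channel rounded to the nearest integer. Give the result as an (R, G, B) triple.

65% lies between the 33% and 67% stops, so the local fraction is t = (65 − 33)/(67 − 33) = 32/34 ≈ 0.9412.
#c72c41 → (199, 44, 65); #2f3640 → (47, 54, 64).
R = 199 + 0.9412 × (47 − 199) = 55.938 → 56
G = 44 + 0.9412 × (54 − 44) = 53.412 → 53
B = 65 + 0.9412 × (64 − 65) = 64.059 → 64

(56, 53, 64)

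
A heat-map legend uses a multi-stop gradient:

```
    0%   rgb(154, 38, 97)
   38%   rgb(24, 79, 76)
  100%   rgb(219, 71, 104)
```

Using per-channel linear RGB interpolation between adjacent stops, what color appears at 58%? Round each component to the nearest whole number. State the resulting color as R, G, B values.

(87, 76, 85)

58% lies between the 38% and 100% stops, so the local fraction is t = (58 − 38)/(100 − 38) = 20/62 ≈ 0.3226.
R = 24 + 0.3226 × (219 − 24) = 86.907 → 87
G = 79 + 0.3226 × (71 − 79) = 76.419 → 76
B = 76 + 0.3226 × (104 − 76) = 85.033 → 85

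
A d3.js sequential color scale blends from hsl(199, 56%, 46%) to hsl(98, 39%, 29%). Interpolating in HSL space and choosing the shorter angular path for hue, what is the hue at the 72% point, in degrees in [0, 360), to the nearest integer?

Hue arc: Δh = 98 − 199 = -101° (|Δh| ≤ 180, already the shorter path).
H = 199 + 0.72 × (-101) = 126.28 → 126°

126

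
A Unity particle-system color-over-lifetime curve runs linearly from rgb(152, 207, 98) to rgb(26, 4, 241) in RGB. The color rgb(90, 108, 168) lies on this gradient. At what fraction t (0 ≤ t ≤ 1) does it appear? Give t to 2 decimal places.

0.49

Invert the lerp on the G channel (largest span, 203): t = (108 − 207) / (4 − 207) = -99/-203 = 0.48768.
Check on R: (90 − 152)/(26 − 152) = 0.4921 ✓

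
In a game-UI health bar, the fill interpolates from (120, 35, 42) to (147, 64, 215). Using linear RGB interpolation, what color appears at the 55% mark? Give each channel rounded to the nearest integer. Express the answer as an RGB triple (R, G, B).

55% corresponds to t = 0.55.
R = 120 + 0.55 × (147 − 120) = 120 + 0.55 × 27 = 134.85 → 135
G = 35 + 0.55 × (64 − 35) = 35 + 0.55 × 29 = 50.95 → 51
B = 42 + 0.55 × (215 − 42) = 42 + 0.55 × 173 = 137.15 → 137
So the blended color is (135, 51, 137), about #873389.

(135, 51, 137)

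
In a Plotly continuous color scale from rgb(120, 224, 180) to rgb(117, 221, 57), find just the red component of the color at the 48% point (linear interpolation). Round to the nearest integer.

R = 120 + 0.48 × (117 − 120) = 118.56 → 119

119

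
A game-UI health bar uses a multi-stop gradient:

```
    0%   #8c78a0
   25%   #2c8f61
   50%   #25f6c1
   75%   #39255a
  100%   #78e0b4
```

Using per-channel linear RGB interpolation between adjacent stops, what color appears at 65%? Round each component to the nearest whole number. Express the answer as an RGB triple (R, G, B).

(49, 121, 131)

65% lies between the 50% and 75% stops, so the local fraction is t = (65 − 50)/(75 − 50) = 15/25 ≈ 0.6.
#25f6c1 → (37, 246, 193); #39255a → (57, 37, 90).
R = 37 + 0.6 × (57 − 37) = 49 → 49
G = 246 + 0.6 × (37 − 246) = 120.6 → 121
B = 193 + 0.6 × (90 − 193) = 131.2 → 131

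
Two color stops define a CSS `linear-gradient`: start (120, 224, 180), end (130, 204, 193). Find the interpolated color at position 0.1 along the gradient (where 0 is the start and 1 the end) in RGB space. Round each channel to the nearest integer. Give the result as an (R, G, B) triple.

R = 120 + 0.1 × (130 − 120) = 120 + 0.1 × 10 = 121 → 121
G = 224 + 0.1 × (204 − 224) = 224 + 0.1 × -20 = 222 → 222
B = 180 + 0.1 × (193 − 180) = 180 + 0.1 × 13 = 181.3 → 181
So the blended color is (121, 222, 181), about #79deb5.

(121, 222, 181)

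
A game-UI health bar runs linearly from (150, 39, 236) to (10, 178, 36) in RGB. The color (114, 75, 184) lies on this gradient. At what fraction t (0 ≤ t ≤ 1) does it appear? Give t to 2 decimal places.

Invert the lerp on the B channel (largest span, 200): t = (184 − 236) / (36 − 236) = -52/-200 = 0.26.
Check on R: (114 − 150)/(10 − 150) = 0.2571 ✓

0.26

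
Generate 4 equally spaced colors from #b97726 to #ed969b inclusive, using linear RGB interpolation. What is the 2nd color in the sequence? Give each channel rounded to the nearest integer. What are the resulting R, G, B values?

With 4 swatches and endpoints inclusive, swatch 2 sits at t = (2 − 1)/(4 − 1) = 1/3 ≈ 0.3333.
#b97726 → (185, 119, 38); #ed969b → (237, 150, 155).
R = 185 + 0.3333 × (237 − 185) = 202.332 → 202
G = 119 + 0.3333 × (150 − 119) = 129.332 → 129
B = 38 + 0.3333 × (155 − 38) = 76.996 → 77

(202, 129, 77)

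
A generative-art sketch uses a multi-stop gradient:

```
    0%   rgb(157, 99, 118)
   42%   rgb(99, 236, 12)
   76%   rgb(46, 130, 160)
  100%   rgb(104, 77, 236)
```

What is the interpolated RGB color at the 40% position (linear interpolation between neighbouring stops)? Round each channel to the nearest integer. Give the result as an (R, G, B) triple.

40% lies between the 0% and 42% stops, so the local fraction is t = (40 − 0)/(42 − 0) = 40/42 ≈ 0.9524.
R = 157 + 0.9524 × (99 − 157) = 101.761 → 102
G = 99 + 0.9524 × (236 − 99) = 229.479 → 229
B = 118 + 0.9524 × (12 − 118) = 17.046 → 17

(102, 229, 17)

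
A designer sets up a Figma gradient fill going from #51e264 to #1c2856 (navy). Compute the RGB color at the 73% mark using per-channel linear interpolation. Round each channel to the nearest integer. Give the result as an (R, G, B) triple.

(42, 90, 90)

#51e264 → (81, 226, 100); #1c2856 → (28, 40, 86).
73% corresponds to t = 0.73.
R = 81 + 0.73 × (28 − 81) = 81 + 0.73 × -53 = 42.31 → 42
G = 226 + 0.73 × (40 − 226) = 226 + 0.73 × -186 = 90.22 → 90
B = 100 + 0.73 × (86 − 100) = 100 + 0.73 × -14 = 89.78 → 90
So the blended color is (42, 90, 90), about #2a5a5a.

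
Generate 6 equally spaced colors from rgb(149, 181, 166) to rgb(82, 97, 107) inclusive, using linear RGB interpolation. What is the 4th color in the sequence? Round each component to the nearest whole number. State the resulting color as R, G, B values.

(109, 131, 131)

With 6 swatches and endpoints inclusive, swatch 4 sits at t = (4 − 1)/(6 − 1) = 3/5 ≈ 0.6.
R = 149 + 0.6 × (82 − 149) = 108.8 → 109
G = 181 + 0.6 × (97 − 181) = 130.6 → 131
B = 166 + 0.6 × (107 − 166) = 130.6 → 131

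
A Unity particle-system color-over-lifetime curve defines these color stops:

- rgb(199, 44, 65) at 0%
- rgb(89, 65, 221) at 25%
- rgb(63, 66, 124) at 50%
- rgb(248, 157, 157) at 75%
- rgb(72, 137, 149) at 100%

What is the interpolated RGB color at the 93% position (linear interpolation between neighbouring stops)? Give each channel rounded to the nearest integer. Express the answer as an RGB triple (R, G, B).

93% lies between the 75% and 100% stops, so the local fraction is t = (93 − 75)/(100 − 75) = 18/25 ≈ 0.72.
R = 248 + 0.72 × (72 − 248) = 121.28 → 121
G = 157 + 0.72 × (137 − 157) = 142.6 → 143
B = 157 + 0.72 × (149 − 157) = 151.24 → 151

(121, 143, 151)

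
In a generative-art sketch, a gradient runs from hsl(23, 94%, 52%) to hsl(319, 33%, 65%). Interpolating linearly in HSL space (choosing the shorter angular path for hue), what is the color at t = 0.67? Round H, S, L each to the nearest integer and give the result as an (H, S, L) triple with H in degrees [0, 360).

(340, 53, 61)

Hue: 319 − 23 = 296°, but |296| > 180 so the shorter arc goes the other way: Δh = 296 − 360 = -64°.
H = 23 + 0.67 × (-64) = -19.88 → -20 → -20 mod 360 = 340°
S = 94 + 0.67 × (33 − 94) = 53.13 → 53%
L = 52 + 0.67 × (65 − 52) = 60.71 → 61%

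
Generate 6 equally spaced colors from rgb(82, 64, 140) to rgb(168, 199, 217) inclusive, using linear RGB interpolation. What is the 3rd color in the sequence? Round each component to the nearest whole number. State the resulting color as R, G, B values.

(116, 118, 171)

With 6 swatches and endpoints inclusive, swatch 3 sits at t = (3 − 1)/(6 − 1) = 2/5 ≈ 0.4.
R = 82 + 0.4 × (168 − 82) = 116.4 → 116
G = 64 + 0.4 × (199 − 64) = 118 → 118
B = 140 + 0.4 × (217 − 140) = 170.8 → 171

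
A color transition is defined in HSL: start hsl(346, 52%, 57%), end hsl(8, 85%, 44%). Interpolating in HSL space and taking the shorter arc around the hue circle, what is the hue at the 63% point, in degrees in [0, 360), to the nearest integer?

0

Hue: 8 − 346 = -338°, but |-338| > 180 so the shorter arc goes the other way: Δh = -338 + 360 = 22°.
H = 346 + 0.63 × (22) = 359.86 → 360 → 360 mod 360 = 0°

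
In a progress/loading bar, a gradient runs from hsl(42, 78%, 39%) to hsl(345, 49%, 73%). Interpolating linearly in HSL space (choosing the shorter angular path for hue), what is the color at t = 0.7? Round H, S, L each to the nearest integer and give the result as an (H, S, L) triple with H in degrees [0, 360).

Hue: 345 − 42 = 303°, but |303| > 180 so the shorter arc goes the other way: Δh = 303 − 360 = -57°.
H = 42 + 0.7 × (-57) = 2.1 → 2°
S = 78 + 0.7 × (49 − 78) = 57.7 → 58%
L = 39 + 0.7 × (73 − 39) = 62.8 → 63%

(2, 58, 63)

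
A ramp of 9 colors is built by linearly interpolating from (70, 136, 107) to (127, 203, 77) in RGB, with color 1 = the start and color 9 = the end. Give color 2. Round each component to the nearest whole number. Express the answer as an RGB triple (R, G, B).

With 9 swatches and endpoints inclusive, swatch 2 sits at t = (2 − 1)/(9 − 1) = 1/8 ≈ 0.125.
R = 70 + 0.125 × (127 − 70) = 77.125 → 77
G = 136 + 0.125 × (203 − 136) = 144.375 → 144
B = 107 + 0.125 × (77 − 107) = 103.25 → 103

(77, 144, 103)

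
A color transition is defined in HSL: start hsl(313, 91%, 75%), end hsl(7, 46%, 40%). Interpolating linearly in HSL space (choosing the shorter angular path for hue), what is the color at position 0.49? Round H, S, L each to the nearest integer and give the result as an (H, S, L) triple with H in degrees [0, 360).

Hue: 7 − 313 = -306°, but |-306| > 180 so the shorter arc goes the other way: Δh = -306 + 360 = 54°.
H = 313 + 0.49 × (54) = 339.46 → 339°
S = 91 + 0.49 × (46 − 91) = 68.95 → 69%
L = 75 + 0.49 × (40 − 75) = 57.85 → 58%

(339, 69, 58)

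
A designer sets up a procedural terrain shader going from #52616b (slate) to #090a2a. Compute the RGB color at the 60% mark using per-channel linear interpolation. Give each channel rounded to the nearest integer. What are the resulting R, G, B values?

(38, 45, 68)

#52616b → (82, 97, 107); #090a2a → (9, 10, 42).
60% corresponds to t = 0.6.
R = 82 + 0.6 × (9 − 82) = 82 + 0.6 × -73 = 38.2 → 38
G = 97 + 0.6 × (10 − 97) = 97 + 0.6 × -87 = 44.8 → 45
B = 107 + 0.6 × (42 − 107) = 107 + 0.6 × -65 = 68 → 68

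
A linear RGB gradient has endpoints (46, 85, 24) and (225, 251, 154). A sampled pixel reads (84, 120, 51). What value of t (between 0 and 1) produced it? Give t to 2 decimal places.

Invert the lerp on the R channel (largest span, 179): t = (84 − 46) / (225 − 46) = 38/179 = 0.21229.
Check on G: (120 − 85)/(251 − 85) = 0.2108 ✓

0.21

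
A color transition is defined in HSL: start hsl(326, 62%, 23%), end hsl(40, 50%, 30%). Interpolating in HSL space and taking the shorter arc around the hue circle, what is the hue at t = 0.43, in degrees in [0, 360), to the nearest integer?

Hue: 40 − 326 = -286°, but |-286| > 180 so the shorter arc goes the other way: Δh = -286 + 360 = 74°.
H = 326 + 0.43 × (74) = 357.82 → 358°

358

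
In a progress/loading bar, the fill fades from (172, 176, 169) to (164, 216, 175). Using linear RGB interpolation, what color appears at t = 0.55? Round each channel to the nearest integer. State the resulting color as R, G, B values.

(168, 198, 172)

R = 172 + 0.55 × (164 − 172) = 172 + 0.55 × -8 = 167.6 → 168
G = 176 + 0.55 × (216 − 176) = 176 + 0.55 × 40 = 198 → 198
B = 169 + 0.55 × (175 − 169) = 169 + 0.55 × 6 = 172.3 → 172
So the blended color is (168, 198, 172), about #a8c6ac.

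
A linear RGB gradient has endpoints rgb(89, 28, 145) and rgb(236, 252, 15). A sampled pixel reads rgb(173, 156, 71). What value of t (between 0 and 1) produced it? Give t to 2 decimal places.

0.57

Invert the lerp on the G channel (largest span, 224): t = (156 − 28) / (252 − 28) = 128/224 = 0.57143.
Check on R: (173 − 89)/(236 − 89) = 0.5714 ✓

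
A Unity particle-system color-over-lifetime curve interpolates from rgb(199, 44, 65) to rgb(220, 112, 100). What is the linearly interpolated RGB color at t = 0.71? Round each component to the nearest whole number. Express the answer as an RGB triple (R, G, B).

R = 199 + 0.71 × (220 − 199) = 199 + 0.71 × 21 = 213.91 → 214
G = 44 + 0.71 × (112 − 44) = 44 + 0.71 × 68 = 92.28 → 92
B = 65 + 0.71 × (100 − 65) = 65 + 0.71 × 35 = 89.85 → 90

(214, 92, 90)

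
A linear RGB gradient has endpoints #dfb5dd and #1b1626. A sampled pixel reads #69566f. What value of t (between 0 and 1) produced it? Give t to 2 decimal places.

Invert the lerp on the R channel (largest span, 196): t = (105 − 223) / (27 − 223) = -118/-196 = 0.60204.
Check on G: (86 − 181)/(22 − 181) = 0.5975 ✓

0.60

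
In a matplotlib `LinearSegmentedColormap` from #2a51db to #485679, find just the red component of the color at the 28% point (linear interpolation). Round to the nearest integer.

R₁ = 42 (from #2a51db), R₂ = 72 (from #485679).
R = 42 + 0.28 × (72 − 42) = 50.4 → 50

50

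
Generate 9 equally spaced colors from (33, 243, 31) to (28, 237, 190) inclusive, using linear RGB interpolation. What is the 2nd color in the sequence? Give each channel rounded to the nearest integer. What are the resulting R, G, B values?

With 9 swatches and endpoints inclusive, swatch 2 sits at t = (2 − 1)/(9 − 1) = 1/8 ≈ 0.125.
R = 33 + 0.125 × (28 − 33) = 32.375 → 32
G = 243 + 0.125 × (237 − 243) = 242.25 → 242
B = 31 + 0.125 × (190 − 31) = 50.875 → 51

(32, 242, 51)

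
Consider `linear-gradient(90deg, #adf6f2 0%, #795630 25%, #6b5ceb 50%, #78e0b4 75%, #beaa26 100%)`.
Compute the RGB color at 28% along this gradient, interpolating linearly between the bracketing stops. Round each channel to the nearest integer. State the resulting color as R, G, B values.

28% lies between the 25% and 50% stops, so the local fraction is t = (28 − 25)/(50 − 25) = 3/25 ≈ 0.12.
#795630 → (121, 86, 48); #6b5ceb → (107, 92, 235).
R = 121 + 0.12 × (107 − 121) = 119.32 → 119
G = 86 + 0.12 × (92 − 86) = 86.72 → 87
B = 48 + 0.12 × (235 − 48) = 70.44 → 70

(119, 87, 70)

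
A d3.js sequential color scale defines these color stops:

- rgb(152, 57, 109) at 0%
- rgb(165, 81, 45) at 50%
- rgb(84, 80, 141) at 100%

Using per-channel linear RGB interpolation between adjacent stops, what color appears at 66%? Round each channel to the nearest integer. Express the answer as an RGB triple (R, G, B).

(139, 81, 76)

66% lies between the 50% and 100% stops, so the local fraction is t = (66 − 50)/(100 − 50) = 16/50 ≈ 0.32.
R = 165 + 0.32 × (84 − 165) = 139.08 → 139
G = 81 + 0.32 × (80 − 81) = 80.68 → 81
B = 45 + 0.32 × (141 − 45) = 75.72 → 76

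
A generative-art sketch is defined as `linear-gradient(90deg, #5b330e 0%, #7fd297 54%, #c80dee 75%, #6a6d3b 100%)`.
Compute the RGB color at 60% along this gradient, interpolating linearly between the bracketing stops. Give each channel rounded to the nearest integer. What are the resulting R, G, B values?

60% lies between the 54% and 75% stops, so the local fraction is t = (60 − 54)/(75 − 54) = 6/21 ≈ 0.2857.
#7fd297 → (127, 210, 151); #c80dee → (200, 13, 238).
R = 127 + 0.2857 × (200 − 127) = 147.856 → 148
G = 210 + 0.2857 × (13 − 210) = 153.717 → 154
B = 151 + 0.2857 × (238 − 151) = 175.856 → 176

(148, 154, 176)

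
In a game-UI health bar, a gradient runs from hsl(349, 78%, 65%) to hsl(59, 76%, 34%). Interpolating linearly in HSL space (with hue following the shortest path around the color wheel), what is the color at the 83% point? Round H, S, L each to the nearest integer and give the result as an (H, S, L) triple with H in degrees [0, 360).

(47, 76, 39)

Hue: 59 − 349 = -290°, but |-290| > 180 so the shorter arc goes the other way: Δh = -290 + 360 = 70°.
H = 349 + 0.83 × (70) = 407.1 → 407 → 407 mod 360 = 47°
S = 78 + 0.83 × (76 − 78) = 76.34 → 76%
L = 65 + 0.83 × (34 − 65) = 39.27 → 39%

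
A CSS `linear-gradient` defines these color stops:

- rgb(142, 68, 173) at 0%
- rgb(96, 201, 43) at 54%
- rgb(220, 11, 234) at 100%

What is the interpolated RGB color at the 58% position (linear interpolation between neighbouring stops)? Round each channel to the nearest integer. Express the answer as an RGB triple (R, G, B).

(107, 184, 60)

58% lies between the 54% and 100% stops, so the local fraction is t = (58 − 54)/(100 − 54) = 4/46 ≈ 0.087.
R = 96 + 0.087 × (220 − 96) = 106.788 → 107
G = 201 + 0.087 × (11 − 201) = 184.47 → 184
B = 43 + 0.087 × (234 − 43) = 59.617 → 60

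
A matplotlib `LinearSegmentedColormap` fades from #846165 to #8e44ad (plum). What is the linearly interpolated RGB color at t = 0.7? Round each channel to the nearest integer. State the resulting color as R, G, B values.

(139, 77, 151)

#846165 → (132, 97, 101); #8e44ad → (142, 68, 173).
R = 132 + 0.7 × (142 − 132) = 132 + 0.7 × 10 = 139 → 139
G = 97 + 0.7 × (68 − 97) = 97 + 0.7 × -29 = 76.7 → 77
B = 101 + 0.7 × (173 − 101) = 101 + 0.7 × 72 = 151.4 → 151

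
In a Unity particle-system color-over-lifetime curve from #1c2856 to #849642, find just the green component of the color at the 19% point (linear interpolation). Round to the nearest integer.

G₁ = 40 (from #1c2856), G₂ = 150 (from #849642).
G = 40 + 0.19 × (150 − 40) = 60.9 → 61

61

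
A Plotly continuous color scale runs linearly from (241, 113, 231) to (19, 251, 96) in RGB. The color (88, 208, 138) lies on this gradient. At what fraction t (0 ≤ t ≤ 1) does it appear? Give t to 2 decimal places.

Invert the lerp on the R channel (largest span, 222): t = (88 − 241) / (19 − 241) = -153/-222 = 0.68919.
Check on G: (208 − 113)/(251 − 113) = 0.6884 ✓

0.69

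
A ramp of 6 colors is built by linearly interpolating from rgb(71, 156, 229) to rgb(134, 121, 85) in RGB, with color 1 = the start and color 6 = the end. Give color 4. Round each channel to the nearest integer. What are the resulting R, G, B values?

With 6 swatches and endpoints inclusive, swatch 4 sits at t = (4 − 1)/(6 − 1) = 3/5 ≈ 0.6.
R = 71 + 0.6 × (134 − 71) = 108.8 → 109
G = 156 + 0.6 × (121 − 156) = 135 → 135
B = 229 + 0.6 × (85 − 229) = 142.6 → 143

(109, 135, 143)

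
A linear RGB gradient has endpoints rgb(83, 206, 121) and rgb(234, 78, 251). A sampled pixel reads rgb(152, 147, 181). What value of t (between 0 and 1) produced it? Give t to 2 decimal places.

0.46

Invert the lerp on the R channel (largest span, 151): t = (152 − 83) / (234 − 83) = 69/151 = 0.45695.
Check on G: (147 − 206)/(78 − 206) = 0.4609 ✓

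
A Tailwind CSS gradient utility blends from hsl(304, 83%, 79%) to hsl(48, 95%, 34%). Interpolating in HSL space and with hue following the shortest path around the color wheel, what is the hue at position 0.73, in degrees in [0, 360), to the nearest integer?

Hue: 48 − 304 = -256°, but |-256| > 180 so the shorter arc goes the other way: Δh = -256 + 360 = 104°.
H = 304 + 0.73 × (104) = 379.92 → 380 → 380 mod 360 = 20°

20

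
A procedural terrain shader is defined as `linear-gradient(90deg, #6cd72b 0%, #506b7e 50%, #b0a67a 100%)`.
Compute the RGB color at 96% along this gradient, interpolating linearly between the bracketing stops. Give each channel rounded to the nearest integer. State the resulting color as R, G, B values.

96% lies between the 50% and 100% stops, so the local fraction is t = (96 − 50)/(100 − 50) = 46/50 ≈ 0.92.
#506b7e → (80, 107, 126); #b0a67a → (176, 166, 122).
R = 80 + 0.92 × (176 − 80) = 168.32 → 168
G = 107 + 0.92 × (166 − 107) = 161.28 → 161
B = 126 + 0.92 × (122 − 126) = 122.32 → 122

(168, 161, 122)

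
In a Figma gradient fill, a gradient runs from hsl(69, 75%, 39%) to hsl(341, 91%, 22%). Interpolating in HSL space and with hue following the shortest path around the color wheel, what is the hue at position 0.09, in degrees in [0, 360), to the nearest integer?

61

Hue: 341 − 69 = 272°, but |272| > 180 so the shorter arc goes the other way: Δh = 272 − 360 = -88°.
H = 69 + 0.09 × (-88) = 61.08 → 61°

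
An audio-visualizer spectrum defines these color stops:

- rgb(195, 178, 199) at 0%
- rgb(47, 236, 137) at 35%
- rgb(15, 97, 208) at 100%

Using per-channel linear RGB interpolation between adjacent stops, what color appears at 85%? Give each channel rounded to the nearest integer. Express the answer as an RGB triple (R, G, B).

85% lies between the 35% and 100% stops, so the local fraction is t = (85 − 35)/(100 − 35) = 50/65 ≈ 0.7692.
R = 47 + 0.7692 × (15 − 47) = 22.386 → 22
G = 236 + 0.7692 × (97 − 236) = 129.081 → 129
B = 137 + 0.7692 × (208 − 137) = 191.613 → 192

(22, 129, 192)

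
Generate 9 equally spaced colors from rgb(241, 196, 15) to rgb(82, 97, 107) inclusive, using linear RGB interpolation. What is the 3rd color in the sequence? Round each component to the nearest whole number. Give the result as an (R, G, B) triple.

(201, 171, 38)

With 9 swatches and endpoints inclusive, swatch 3 sits at t = (3 − 1)/(9 − 1) = 2/8 ≈ 0.25.
R = 241 + 0.25 × (82 − 241) = 201.25 → 201
G = 196 + 0.25 × (97 − 196) = 171.25 → 171
B = 15 + 0.25 × (107 − 15) = 38 → 38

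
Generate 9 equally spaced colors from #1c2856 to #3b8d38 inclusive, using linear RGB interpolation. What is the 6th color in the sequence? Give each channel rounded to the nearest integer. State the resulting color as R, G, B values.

With 9 swatches and endpoints inclusive, swatch 6 sits at t = (6 − 1)/(9 − 1) = 5/8 ≈ 0.625.
#1c2856 → (28, 40, 86); #3b8d38 → (59, 141, 56).
R = 28 + 0.625 × (59 − 28) = 47.375 → 47
G = 40 + 0.625 × (141 − 40) = 103.125 → 103
B = 86 + 0.625 × (56 − 86) = 67.25 → 67

(47, 103, 67)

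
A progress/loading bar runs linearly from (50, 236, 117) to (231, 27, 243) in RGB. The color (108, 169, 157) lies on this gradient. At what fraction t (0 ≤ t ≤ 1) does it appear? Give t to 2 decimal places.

0.32

Invert the lerp on the G channel (largest span, 209): t = (169 − 236) / (27 − 236) = -67/-209 = 0.32057.
Check on R: (108 − 50)/(231 − 50) = 0.3204 ✓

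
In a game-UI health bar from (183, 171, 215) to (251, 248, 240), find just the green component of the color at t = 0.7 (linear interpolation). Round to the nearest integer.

G = 171 + 0.7 × (248 − 171) = 224.9 → 225

225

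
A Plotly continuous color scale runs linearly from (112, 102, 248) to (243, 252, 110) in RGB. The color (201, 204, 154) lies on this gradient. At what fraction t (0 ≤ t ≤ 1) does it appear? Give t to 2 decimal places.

Invert the lerp on the G channel (largest span, 150): t = (204 − 102) / (252 − 102) = 102/150 = 0.68.
Check on R: (201 − 112)/(243 − 112) = 0.6794 ✓

0.68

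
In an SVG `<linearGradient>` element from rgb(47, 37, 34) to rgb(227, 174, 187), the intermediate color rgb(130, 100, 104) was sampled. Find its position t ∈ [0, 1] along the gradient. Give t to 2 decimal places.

Invert the lerp on the R channel (largest span, 180): t = (130 − 47) / (227 − 47) = 83/180 = 0.46111.
Check on G: (100 − 37)/(174 − 37) = 0.4599 ✓

0.46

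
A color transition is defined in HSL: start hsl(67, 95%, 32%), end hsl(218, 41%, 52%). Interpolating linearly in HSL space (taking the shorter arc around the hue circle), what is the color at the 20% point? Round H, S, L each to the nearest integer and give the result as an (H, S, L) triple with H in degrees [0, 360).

Hue arc: Δh = 218 − 67 = 151° (|Δh| ≤ 180, already the shorter path).
H = 67 + 0.2 × (151) = 97.2 → 97°
S = 95 + 0.2 × (41 − 95) = 84.2 → 84%
L = 32 + 0.2 × (52 − 32) = 36 → 36%

(97, 84, 36)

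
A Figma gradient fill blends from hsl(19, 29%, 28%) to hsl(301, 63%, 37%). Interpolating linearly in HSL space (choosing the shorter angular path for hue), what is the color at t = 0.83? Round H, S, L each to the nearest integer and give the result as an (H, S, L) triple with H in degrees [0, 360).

Hue: 301 − 19 = 282°, but |282| > 180 so the shorter arc goes the other way: Δh = 282 − 360 = -78°.
H = 19 + 0.83 × (-78) = -45.74 → -46 → -46 mod 360 = 314°
S = 29 + 0.83 × (63 − 29) = 57.22 → 57%
L = 28 + 0.83 × (37 − 28) = 35.47 → 35%

(314, 57, 35)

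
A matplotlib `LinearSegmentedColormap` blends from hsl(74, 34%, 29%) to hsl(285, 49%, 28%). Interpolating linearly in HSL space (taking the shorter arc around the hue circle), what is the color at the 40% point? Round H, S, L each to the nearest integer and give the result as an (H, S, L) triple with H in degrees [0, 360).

(14, 40, 29)

Hue: 285 − 74 = 211°, but |211| > 180 so the shorter arc goes the other way: Δh = 211 − 360 = -149°.
H = 74 + 0.4 × (-149) = 14.4 → 14°
S = 34 + 0.4 × (49 − 34) = 40 → 40%
L = 29 + 0.4 × (28 − 29) = 28.6 → 29%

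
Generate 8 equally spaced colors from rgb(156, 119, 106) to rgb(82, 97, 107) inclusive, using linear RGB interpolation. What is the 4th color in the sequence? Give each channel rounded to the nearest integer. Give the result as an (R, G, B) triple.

With 8 swatches and endpoints inclusive, swatch 4 sits at t = (4 − 1)/(8 − 1) = 3/7 ≈ 0.4286.
R = 156 + 0.4286 × (82 − 156) = 124.284 → 124
G = 119 + 0.4286 × (97 − 119) = 109.571 → 110
B = 106 + 0.4286 × (107 − 106) = 106.429 → 106

(124, 110, 106)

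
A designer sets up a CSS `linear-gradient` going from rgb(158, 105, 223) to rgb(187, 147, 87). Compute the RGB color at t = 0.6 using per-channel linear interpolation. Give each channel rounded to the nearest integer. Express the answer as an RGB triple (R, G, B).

(175, 130, 141)

R = 158 + 0.6 × (187 − 158) = 158 + 0.6 × 29 = 175.4 → 175
G = 105 + 0.6 × (147 − 105) = 105 + 0.6 × 42 = 130.2 → 130
B = 223 + 0.6 × (87 − 223) = 223 + 0.6 × -136 = 141.4 → 141
So the blended color is (175, 130, 141), about #af828d.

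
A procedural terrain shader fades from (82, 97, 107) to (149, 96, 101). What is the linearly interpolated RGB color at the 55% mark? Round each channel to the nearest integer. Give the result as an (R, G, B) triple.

(119, 96, 104)

55% corresponds to t = 0.55.
R = 82 + 0.55 × (149 − 82) = 82 + 0.55 × 67 = 118.85 → 119
G = 97 + 0.55 × (96 − 97) = 97 + 0.55 × -1 = 96.45 → 96
B = 107 + 0.55 × (101 − 107) = 107 + 0.55 × -6 = 103.7 → 104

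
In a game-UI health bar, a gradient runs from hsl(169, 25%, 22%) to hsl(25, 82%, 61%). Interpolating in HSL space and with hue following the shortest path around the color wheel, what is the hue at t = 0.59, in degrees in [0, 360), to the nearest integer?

Hue arc: Δh = 25 − 169 = -144° (|Δh| ≤ 180, already the shorter path).
H = 169 + 0.59 × (-144) = 84.04 → 84°

84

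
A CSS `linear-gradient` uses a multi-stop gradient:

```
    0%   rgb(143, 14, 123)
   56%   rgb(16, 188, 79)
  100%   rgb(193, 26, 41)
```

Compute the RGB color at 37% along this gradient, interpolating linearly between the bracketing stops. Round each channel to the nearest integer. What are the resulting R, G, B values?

37% lies between the 0% and 56% stops, so the local fraction is t = (37 − 0)/(56 − 0) = 37/56 ≈ 0.6607.
R = 143 + 0.6607 × (16 − 143) = 59.091 → 59
G = 14 + 0.6607 × (188 − 14) = 128.962 → 129
B = 123 + 0.6607 × (79 − 123) = 93.929 → 94

(59, 129, 94)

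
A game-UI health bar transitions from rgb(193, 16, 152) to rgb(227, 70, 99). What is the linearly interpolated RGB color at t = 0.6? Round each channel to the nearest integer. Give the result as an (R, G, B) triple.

(213, 48, 120)

R = 193 + 0.6 × (227 − 193) = 193 + 0.6 × 34 = 213.4 → 213
G = 16 + 0.6 × (70 − 16) = 16 + 0.6 × 54 = 48.4 → 48
B = 152 + 0.6 × (99 − 152) = 152 + 0.6 × -53 = 120.2 → 120
So the blended color is (213, 48, 120), about #d53078.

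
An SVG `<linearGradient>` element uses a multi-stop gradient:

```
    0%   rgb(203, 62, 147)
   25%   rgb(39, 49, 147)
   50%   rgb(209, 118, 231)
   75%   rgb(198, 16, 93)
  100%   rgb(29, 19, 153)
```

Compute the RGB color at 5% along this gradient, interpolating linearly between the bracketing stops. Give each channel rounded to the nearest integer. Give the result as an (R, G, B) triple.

5% lies between the 0% and 25% stops, so the local fraction is t = (5 − 0)/(25 − 0) = 5/25 ≈ 0.2.
R = 203 + 0.2 × (39 − 203) = 170.2 → 170
G = 62 + 0.2 × (49 − 62) = 59.4 → 59
B = 147 + 0.2 × (147 − 147) = 147 → 147

(170, 59, 147)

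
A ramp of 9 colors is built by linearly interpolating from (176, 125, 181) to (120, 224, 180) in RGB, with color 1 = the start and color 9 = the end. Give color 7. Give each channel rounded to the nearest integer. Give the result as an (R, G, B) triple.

With 9 swatches and endpoints inclusive, swatch 7 sits at t = (7 − 1)/(9 − 1) = 6/8 ≈ 0.75.
R = 176 + 0.75 × (120 − 176) = 134 → 134
G = 125 + 0.75 × (224 − 125) = 199.25 → 199
B = 181 + 0.75 × (180 − 181) = 180.25 → 180

(134, 199, 180)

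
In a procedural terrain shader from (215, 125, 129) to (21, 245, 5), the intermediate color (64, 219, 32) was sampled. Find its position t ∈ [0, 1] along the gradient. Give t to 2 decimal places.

Invert the lerp on the R channel (largest span, 194): t = (64 − 215) / (21 − 215) = -151/-194 = 0.77835.
Check on G: (219 − 125)/(245 − 125) = 0.7833 ✓

0.78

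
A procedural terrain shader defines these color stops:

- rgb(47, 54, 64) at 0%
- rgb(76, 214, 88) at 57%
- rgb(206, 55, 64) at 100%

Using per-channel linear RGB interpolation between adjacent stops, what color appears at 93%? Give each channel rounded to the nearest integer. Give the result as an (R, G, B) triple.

(185, 81, 68)

93% lies between the 57% and 100% stops, so the local fraction is t = (93 − 57)/(100 − 57) = 36/43 ≈ 0.8372.
R = 76 + 0.8372 × (206 − 76) = 184.836 → 185
G = 214 + 0.8372 × (55 − 214) = 80.885 → 81
B = 88 + 0.8372 × (64 − 88) = 67.907 → 68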